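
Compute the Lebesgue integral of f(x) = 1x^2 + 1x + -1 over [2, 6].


The Lebesgue integral of a Riemann-integrable function agrees with the Riemann integral.
Antiderivative F(x) = (1/3)x^3 + (1/2)x^2 + -1x
F(6) = (1/3)*6^3 + (1/2)*6^2 + -1*6
     = (1/3)*216 + (1/2)*36 + -1*6
     = 72 + 18 + -6
     = 84
F(2) = 2.666667
Integral = F(6) - F(2) = 84 - 2.666667 = 81.333333


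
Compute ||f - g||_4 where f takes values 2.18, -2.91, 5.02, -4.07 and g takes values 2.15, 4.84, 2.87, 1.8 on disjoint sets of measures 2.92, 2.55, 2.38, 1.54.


Step 1: Compute differences f_i - g_i:
  2.18 - 2.15 = 0.03
  -2.91 - 4.84 = -7.75
  5.02 - 2.87 = 2.15
  -4.07 - 1.8 = -5.87
Step 2: Compute |diff|^4 * measure for each set:
  |0.03|^4 * 2.92 = 8.100000e-07 * 2.92 = 2.365200e-06
  |-7.75|^4 * 2.55 = 3607.503906 * 2.55 = 9199.134961
  |2.15|^4 * 2.38 = 21.367506 * 2.38 = 50.854665
  |-5.87|^4 * 1.54 = 1187.277958 * 1.54 = 1828.408055
Step 3: Sum = 11078.397683
Step 4: ||f-g||_4 = (11078.397683)^(1/4) = 10.259336


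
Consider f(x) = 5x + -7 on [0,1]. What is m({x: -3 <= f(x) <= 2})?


f^(-1)([-3, 2]) = {x : -3 <= 5x + -7 <= 2}
Solving: (-3 - -7)/5 <= x <= (2 - -7)/5
= [0.8, 1.8]
Intersecting with [0,1]: [0.8, 1]
Measure = 1 - 0.8 = 0.2


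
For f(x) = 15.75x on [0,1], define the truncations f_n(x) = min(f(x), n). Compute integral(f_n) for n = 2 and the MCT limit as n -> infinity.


f(x) = 15.75x on [0,1]; f_n(x) = min(15.75x, n). At n = 2:
Step 1: f(x) reaches 2 at x = 2/15.75 = 0.126984
Step 2: integral(f_2) = integral(15.75x, 0, 0.126984) + integral(2, 0.126984, 1)
       = 15.75*0.126984^2/2 + 2*(1 - 0.126984)
       = 0.126984 + 1.746032
       = 1.873016
Step 3: As n -> infinity, f_n increases to f, so by MCT integral(f_n) -> integral(f) = 15.75/2 = 7.875.
Convergence: integral(f_2) = 1.873016 -> 7.875 as n -> infinity


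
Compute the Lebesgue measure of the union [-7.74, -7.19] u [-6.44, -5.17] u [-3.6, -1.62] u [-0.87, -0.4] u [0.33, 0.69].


For pairwise disjoint intervals, m(union) = sum of lengths.
= (-7.19 - -7.74) + (-5.17 - -6.44) + (-1.62 - -3.6) + (-0.4 - -0.87) + (0.69 - 0.33)
= 0.55 + 1.27 + 1.98 + 0.47 + 0.36
= 4.63


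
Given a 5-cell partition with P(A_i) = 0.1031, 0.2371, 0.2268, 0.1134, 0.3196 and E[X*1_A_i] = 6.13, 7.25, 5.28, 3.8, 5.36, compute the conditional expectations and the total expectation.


For each cell A_i: E[X|A_i] = E[X*1_A_i] / P(A_i)
Step 1: E[X|A_1] = 6.13 / 0.1031 = 59.456838
Step 2: E[X|A_2] = 7.25 / 0.2371 = 30.577815
Step 3: E[X|A_3] = 5.28 / 0.2268 = 23.280423
Step 4: E[X|A_4] = 3.8 / 0.1134 = 33.5097
Step 5: E[X|A_5] = 5.36 / 0.3196 = 16.770964
Verification: E[X] = sum E[X*1_A_i] = 6.13 + 7.25 + 5.28 + 3.8 + 5.36 = 27.82


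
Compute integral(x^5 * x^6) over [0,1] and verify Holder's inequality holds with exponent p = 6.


Step 1: Exact integral of f*g = integral(x^11, 0, 1) = 1/12
     = 0.083333
Step 2: Holder bound with p=6, q=1.2:
  ||f||_p = (integral x^30 dx)^(1/6) = (1/31)^(1/6) = 0.564209
  ||g||_q = (integral x^7.2 dx)^(1/1.2) = (1/8.2)^(1/1.2) = 0.173176
Step 3: Holder bound = ||f||_p * ||g||_q = 0.564209 * 0.173176 = 0.097708
Verification: 0.083333 <= 0.097708 (Holder holds)


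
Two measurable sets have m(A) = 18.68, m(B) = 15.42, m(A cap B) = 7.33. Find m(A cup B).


By inclusion-exclusion: m(A u B) = m(A) + m(B) - m(A n B)
= 18.68 + 15.42 - 7.33
= 26.77


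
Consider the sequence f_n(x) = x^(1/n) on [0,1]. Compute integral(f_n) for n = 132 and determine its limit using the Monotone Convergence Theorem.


At n = 132: f_132(x) = x^(1/132).
Step 1: integral(x^(1/132), 0, 1) = [x^(1/132+1) / (1/132+1)] from 0 to 1
     = 1 / (1/132 + 1) = 1 / ((132+1)/132) = 132/(132+1)
     = 132/133 = 0.992481
Step 2: As n -> infinity, f_n(x) = x^(1/n) -> 1 for x in (0,1], and f_n is increasing in n.
By MCT, lim_n integral(f_n) = integral(lim_n f_n) = integral(1, 0, 1) = 1.
Step 3: Verify convergence: 132/133 = 0.992481 -> 1


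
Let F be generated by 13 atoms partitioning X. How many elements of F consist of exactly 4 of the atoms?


Each element of F is a union of some subset of the 13 atoms.
Elements that are unions of exactly 4 atoms correspond to 4-element subsets of the 13 atoms.
Count = C(13, 4) = 13! / (4! * 9!) = 715.


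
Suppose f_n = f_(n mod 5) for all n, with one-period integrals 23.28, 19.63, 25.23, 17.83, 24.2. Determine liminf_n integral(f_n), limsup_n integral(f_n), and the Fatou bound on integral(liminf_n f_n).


The sequence (integral(f_n)) is periodic with period 5, repeating the values 23.28, 19.63, 25.23, 17.83, 24.2 indefinitely.
Step 1: For a periodic sequence, every tail (a_m, a_(m+1), ...) contains all 5 period values infinitely often.
Step 2: Hence inf of every tail = min of the period values = min(23.28, 19.63, 25.23, 17.83, 24.2) = 17.83.
        liminf_n integral(f_n) = sup over m of (inf of tail from m) = 17.83.
Step 3: Similarly sup of every tail = max of the period values = 25.23.
        limsup_n integral(f_n) = 25.23.
Step 4: Fatou's lemma: integral(liminf_n f_n) <= liminf_n integral(f_n) = 17.83.
        So the integral of the pointwise liminf is at most 17.83.


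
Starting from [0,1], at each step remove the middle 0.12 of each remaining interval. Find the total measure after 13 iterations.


Step 1: At each step, fraction remaining = 1 - 0.12 = 0.88
Step 2: After 13 steps, measure = (0.88)^13
Result = 0.189791


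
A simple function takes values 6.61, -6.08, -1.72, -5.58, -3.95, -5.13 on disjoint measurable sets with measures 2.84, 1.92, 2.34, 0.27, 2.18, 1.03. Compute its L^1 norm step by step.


Step 1: Compute |f_i|^1 for each value:
  |6.61|^1 = 6.61
  |-6.08|^1 = 6.08
  |-1.72|^1 = 1.72
  |-5.58|^1 = 5.58
  |-3.95|^1 = 3.95
  |-5.13|^1 = 5.13
Step 2: Multiply by measures and sum:
  6.61 * 2.84 = 18.7724
  6.08 * 1.92 = 11.6736
  1.72 * 2.34 = 4.0248
  5.58 * 0.27 = 1.5066
  3.95 * 2.18 = 8.611
  5.13 * 1.03 = 5.2839
Sum = 18.7724 + 11.6736 + 4.0248 + 1.5066 + 8.611 + 5.2839 = 49.8723
Step 3: Take the p-th root:
||f||_1 = (49.8723)^(1/1) = 49.8723


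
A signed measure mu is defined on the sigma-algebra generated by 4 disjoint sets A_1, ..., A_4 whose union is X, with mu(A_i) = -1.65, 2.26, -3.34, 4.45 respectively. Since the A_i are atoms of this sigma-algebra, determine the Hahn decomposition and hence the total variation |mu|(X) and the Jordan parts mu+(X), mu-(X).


Step 1: Every measurable set is a union of atoms (the cells / points), so a Hahn decomposition is
  obtained by grouping atoms by sign: P = union of atoms with mu > 0, N = union of the remaining atoms.
  Atoms in P (indices): 2, 4;  atoms in N (indices): 1, 3
  Positive values: 2.26, 4.45
  Negative values: -1.65, -3.34
Step 2: mu+(X) = mu(P) = sum of positive atom values = 6.71
Step 3: mu-(X) = -mu(N) = sum of |negative atom values| = 4.99
Step 4: |mu|(X) = mu+(X) + mu-(X) = 6.71 + 4.99 = 11.7


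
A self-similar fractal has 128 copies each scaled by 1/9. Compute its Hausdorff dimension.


For a self-similar set with N copies scaled by 1/r:
dim_H = log(N)/log(r) = log(128)/log(9)
= 4.85203/2.197225
= 2.208254


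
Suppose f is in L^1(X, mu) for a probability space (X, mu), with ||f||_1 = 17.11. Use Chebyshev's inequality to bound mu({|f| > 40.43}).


Chebyshev/Markov inequality: mu(|f| > eps) <= (||f||_p / eps)^p
Step 1: ||f||_1 / eps = 17.11 / 40.43 = 0.423201
Step 2: Raise to power p = 1:
  (0.423201)^1 = 0.423201
Step 3: Therefore mu(|f| > 40.43) <= 0.423201


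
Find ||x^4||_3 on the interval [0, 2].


Step 1: ||f||_3 = (integral_0^2 |x^4|^3 dx)^(1/3)
     = (integral_0^2 x^12 dx)^(1/3)
Step 2: integral_0^2 x^12 dx = [x^13/(13)] from 0 to 2 = 2^13/13
     = 8192/13 = 630.153846
Step 3: ||f||_3 = (630.153846)^(1/3) = 8.573317


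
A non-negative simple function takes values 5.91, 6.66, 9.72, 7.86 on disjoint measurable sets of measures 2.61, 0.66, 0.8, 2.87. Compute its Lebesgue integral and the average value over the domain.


Step 1: Integral = sum(value_i * measure_i)
= 5.91*2.61 + 6.66*0.66 + 9.72*0.8 + 7.86*2.87
= 15.4251 + 4.3956 + 7.776 + 22.5582
= 50.1549
Step 2: Total measure of domain = 2.61 + 0.66 + 0.8 + 2.87 = 6.94
Step 3: Average value = 50.1549 / 6.94 = 7.226931


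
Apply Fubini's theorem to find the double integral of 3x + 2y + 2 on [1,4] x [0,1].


By Fubini, integrate in x first, then y.
Step 1: Fix y, integrate over x in [1,4]:
  integral(3x + 2y + 2, x=1..4)
  = 3*(4^2 - 1^2)/2 + (2y + 2)*(4 - 1)
  = 22.5 + (2y + 2)*3
  = 22.5 + 6y + 6
  = 28.5 + 6y
Step 2: Integrate over y in [0,1]:
  integral(28.5 + 6y, y=0..1)
  = 28.5*1 + 6*(1^2 - 0^2)/2
  = 28.5 + 3
  = 31.5


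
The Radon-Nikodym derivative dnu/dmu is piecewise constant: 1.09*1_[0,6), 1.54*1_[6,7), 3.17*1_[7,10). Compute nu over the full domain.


Integrate each piece of the Radon-Nikodym derivative:
Step 1: integral_0^6 1.09 dx = 1.09*(6-0) = 1.09*6 = 6.54
Step 2: integral_6^7 1.54 dx = 1.54*(7-6) = 1.54*1 = 1.54
Step 3: integral_7^10 3.17 dx = 3.17*(10-7) = 3.17*3 = 9.51
Total: 6.54 + 1.54 + 9.51 = 17.59


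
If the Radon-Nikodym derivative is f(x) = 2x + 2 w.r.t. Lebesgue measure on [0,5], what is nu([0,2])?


nu(A) = integral_A (dnu/dmu) dmu = integral_0^2 (2x + 2) dx
Step 1: Antiderivative F(x) = (2/2)x^2 + 2x
Step 2: F(2) = (2/2)*2^2 + 2*2 = 4 + 4 = 8
Step 3: F(0) = (2/2)*0^2 + 2*0 = 0.0 + 0 = 0.0
Step 4: nu([0,2]) = F(2) - F(0) = 8 - 0.0 = 8


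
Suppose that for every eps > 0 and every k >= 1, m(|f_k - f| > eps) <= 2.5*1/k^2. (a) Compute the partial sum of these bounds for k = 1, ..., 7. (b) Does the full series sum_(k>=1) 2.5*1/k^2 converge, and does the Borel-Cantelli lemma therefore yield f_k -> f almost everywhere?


Step 1: List the terms 2.5*1/k^2 for k = 1 to 7:
  k=1: 2.5
  k=2: 0.625
  k=3: 0.277778
  k=4: 0.15625
  k=5: 0.1
  k=6: 0.069444
  k=7: 0.05102
Step 2: Partial sum = 2.5 + 0.625 + 0.277778 + 0.15625 + 0.1 + 0.069444 + 0.05102
     = 3.779493
Step 3: The full series sum_(k>=1) 2.5*1/k^2 converges (p-series with p = 2 > 1; a constant multiple of a convergent series converges).
Step 4: Fix eps > 0. Since sum_k m(|f_k - f| > eps) < infinity, the Borel-Cantelli lemma gives
        m(limsup_k {|f_k - f| > eps}) = 0, i.e. for a.e. x, |f_k(x) - f(x)| <= eps for all large k.
        Applying this with eps = 1/j for j = 1, 2, ... and intersecting the countably many full-measure sets,
        for a.e. x we get limsup_k |f_k(x) - f(x)| <= 1/j for every j, hence f_k -> f almost everywhere.
Conclusion: series converges; Borel-Cantelli yields f_k -> f a.e.


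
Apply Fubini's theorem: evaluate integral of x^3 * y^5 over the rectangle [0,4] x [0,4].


By Fubini's theorem, the double integral factors as a product of single integrals:
Step 1: integral_0^4 x^3 dx = [x^4/4] from 0 to 4
     = 4^4/4 = 64
Step 2: integral_0^4 y^5 dy = [y^6/6] from 0 to 4
     = 4^6/6 = 682.666667
Step 3: Double integral = 64 * 682.666667 = 43690.666667


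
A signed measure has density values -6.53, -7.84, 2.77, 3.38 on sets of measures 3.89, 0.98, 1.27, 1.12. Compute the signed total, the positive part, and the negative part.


Step 1: Compute signed measure on each set:
  Set 1: -6.53 * 3.89 = -25.4017
  Set 2: -7.84 * 0.98 = -7.6832
  Set 3: 2.77 * 1.27 = 3.5179
  Set 4: 3.38 * 1.12 = 3.7856
Step 2: Total signed measure = (-25.4017) + (-7.6832) + (3.5179) + (3.7856)
     = -25.7814
Step 3: Positive part mu+(X) = sum of positive contributions = 7.3035
Step 4: Negative part mu-(X) = |sum of negative contributions| = 33.0849


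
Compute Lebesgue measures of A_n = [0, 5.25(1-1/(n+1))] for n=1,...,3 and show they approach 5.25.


By continuity of measure from below: if A_n increases to A, then m(A_n) -> m(A).
Here A = [0, 5.25], so m(A) = 5.25
Step 1: a_1 = 5.25*(1 - 1/2) = 2.625, m(A_1) = 2.625
Step 2: a_2 = 5.25*(1 - 1/3) = 3.5, m(A_2) = 3.5
Step 3: a_3 = 5.25*(1 - 1/4) = 3.9375, m(A_3) = 3.9375
Limit: m(A_n) -> m([0,5.25]) = 5.25


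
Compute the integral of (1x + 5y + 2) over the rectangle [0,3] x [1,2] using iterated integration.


By Fubini, integrate in x first, then y.
Step 1: Fix y, integrate over x in [0,3]:
  integral(1x + 5y + 2, x=0..3)
  = 1*(3^2 - 0^2)/2 + (5y + 2)*(3 - 0)
  = 4.5 + (5y + 2)*3
  = 4.5 + 15y + 6
  = 10.5 + 15y
Step 2: Integrate over y in [1,2]:
  integral(10.5 + 15y, y=1..2)
  = 10.5*1 + 15*(2^2 - 1^2)/2
  = 10.5 + 22.5
  = 33


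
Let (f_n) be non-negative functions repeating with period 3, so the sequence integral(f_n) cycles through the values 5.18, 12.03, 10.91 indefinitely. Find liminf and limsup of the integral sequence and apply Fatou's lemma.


The sequence (integral(f_n)) is periodic with period 3, repeating the values 5.18, 12.03, 10.91 indefinitely.
Step 1: For a periodic sequence, every tail (a_m, a_(m+1), ...) contains all 3 period values infinitely often.
Step 2: Hence inf of every tail = min of the period values = min(5.18, 12.03, 10.91) = 5.18.
        liminf_n integral(f_n) = sup over m of (inf of tail from m) = 5.18.
Step 3: Similarly sup of every tail = max of the period values = 12.03.
        limsup_n integral(f_n) = 12.03.
Step 4: Fatou's lemma: integral(liminf_n f_n) <= liminf_n integral(f_n) = 5.18.
        So the integral of the pointwise liminf is at most 5.18.


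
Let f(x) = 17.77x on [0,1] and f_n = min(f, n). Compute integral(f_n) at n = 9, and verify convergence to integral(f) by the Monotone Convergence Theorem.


f(x) = 17.77x on [0,1]; f_n(x) = min(17.77x, n). At n = 9:
Step 1: f(x) reaches 9 at x = 9/17.77 = 0.506472
Step 2: integral(f_9) = integral(17.77x, 0, 0.506472) + integral(9, 0.506472, 1)
       = 17.77*0.506472^2/2 + 9*(1 - 0.506472)
       = 2.279122 + 4.441756
       = 6.720878
Step 3: As n -> infinity, f_n increases to f, so by MCT integral(f_n) -> integral(f) = 17.77/2 = 8.885.
Convergence: integral(f_9) = 6.720878 -> 8.885 as n -> infinity


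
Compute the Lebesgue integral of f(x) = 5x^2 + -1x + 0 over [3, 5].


The Lebesgue integral of a Riemann-integrable function agrees with the Riemann integral.
Antiderivative F(x) = (5/3)x^3 + (-1/2)x^2 + 0x
F(5) = (5/3)*5^3 + (-1/2)*5^2 + 0*5
     = (5/3)*125 + (-1/2)*25 + 0*5
     = 208.333333 + -12.5 + 0
     = 195.833333
F(3) = 40.5
Integral = F(5) - F(3) = 195.833333 - 40.5 = 155.333333


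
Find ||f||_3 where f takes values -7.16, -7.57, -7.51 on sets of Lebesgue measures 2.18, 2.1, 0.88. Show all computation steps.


Step 1: Compute |f_i|^3 for each value:
  |-7.16|^3 = 367.061696
  |-7.57|^3 = 433.798093
  |-7.51|^3 = 423.564751
Step 2: Multiply by measures and sum:
  367.061696 * 2.18 = 800.194497
  433.798093 * 2.1 = 910.975995
  423.564751 * 0.88 = 372.736981
Sum = 800.194497 + 910.975995 + 372.736981 = 2083.907473
Step 3: Take the p-th root:
||f||_3 = (2083.907473)^(1/3) = 12.772997


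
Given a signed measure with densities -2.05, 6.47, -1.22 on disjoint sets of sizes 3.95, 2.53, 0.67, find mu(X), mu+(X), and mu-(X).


Step 1: Compute signed measure on each set:
  Set 1: -2.05 * 3.95 = -8.0975
  Set 2: 6.47 * 2.53 = 16.3691
  Set 3: -1.22 * 0.67 = -0.8174
Step 2: Total signed measure = (-8.0975) + (16.3691) + (-0.8174)
     = 7.4542
Step 3: Positive part mu+(X) = sum of positive contributions = 16.3691
Step 4: Negative part mu-(X) = |sum of negative contributions| = 8.9149


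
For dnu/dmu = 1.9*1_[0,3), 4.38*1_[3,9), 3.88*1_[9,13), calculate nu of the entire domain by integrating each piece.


Integrate each piece of the Radon-Nikodym derivative:
Step 1: integral_0^3 1.9 dx = 1.9*(3-0) = 1.9*3 = 5.7
Step 2: integral_3^9 4.38 dx = 4.38*(9-3) = 4.38*6 = 26.28
Step 3: integral_9^13 3.88 dx = 3.88*(13-9) = 3.88*4 = 15.52
Total: 5.7 + 26.28 + 15.52 = 47.5


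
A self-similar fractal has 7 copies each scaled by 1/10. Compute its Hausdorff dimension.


For a self-similar set with N copies scaled by 1/r:
dim_H = log(N)/log(r) = log(7)/log(10)
= 1.94591/2.302585
= 0.845098


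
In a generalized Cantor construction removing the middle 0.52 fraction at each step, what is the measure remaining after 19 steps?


Step 1: At each step, fraction remaining = 1 - 0.52 = 0.48
Step 2: After 19 steps, measure = (0.48)^19
Result = 8.781799e-07


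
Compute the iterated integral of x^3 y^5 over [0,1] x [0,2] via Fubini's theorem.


By Fubini's theorem, the double integral factors as a product of single integrals:
Step 1: integral_0^1 x^3 dx = [x^4/4] from 0 to 1
     = 1^4/4 = 0.25
Step 2: integral_0^2 y^5 dy = [y^6/6] from 0 to 2
     = 2^6/6 = 10.666667
Step 3: Double integral = 0.25 * 10.666667 = 2.666667


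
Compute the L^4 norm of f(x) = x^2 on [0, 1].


Step 1: ||f||_4 = (integral_0^1 |x^2|^4 dx)^(1/4)
     = (integral_0^1 x^8 dx)^(1/4)
Step 2: integral_0^1 x^8 dx = [x^9/(9)] from 0 to 1 = 1^9/9
     = 1/9 = 0.111111
Step 3: ||f||_4 = (0.111111)^(1/4) = 0.57735


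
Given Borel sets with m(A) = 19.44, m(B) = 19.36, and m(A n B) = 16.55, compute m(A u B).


By inclusion-exclusion: m(A u B) = m(A) + m(B) - m(A n B)
= 19.44 + 19.36 - 16.55
= 22.25


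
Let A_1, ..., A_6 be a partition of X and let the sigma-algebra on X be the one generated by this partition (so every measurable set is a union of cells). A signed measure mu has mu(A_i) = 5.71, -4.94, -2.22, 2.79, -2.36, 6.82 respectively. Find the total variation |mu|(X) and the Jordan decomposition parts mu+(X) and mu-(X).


Step 1: Every measurable set is a union of atoms (the cells / points), so a Hahn decomposition is
  obtained by grouping atoms by sign: P = union of atoms with mu > 0, N = union of the remaining atoms.
  Atoms in P (indices): 1, 4, 6;  atoms in N (indices): 2, 3, 5
  Positive values: 5.71, 2.79, 6.82
  Negative values: -4.94, -2.22, -2.36
Step 2: mu+(X) = mu(P) = sum of positive atom values = 15.32
Step 3: mu-(X) = -mu(N) = sum of |negative atom values| = 9.52
Step 4: |mu|(X) = mu+(X) + mu-(X) = 15.32 + 9.52 = 24.84


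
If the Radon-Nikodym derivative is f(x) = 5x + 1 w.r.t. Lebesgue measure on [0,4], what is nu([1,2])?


nu(A) = integral_A (dnu/dmu) dmu = integral_1^2 (5x + 1) dx
Step 1: Antiderivative F(x) = (5/2)x^2 + 1x
Step 2: F(2) = (5/2)*2^2 + 1*2 = 10 + 2 = 12
Step 3: F(1) = (5/2)*1^2 + 1*1 = 2.5 + 1 = 3.5
Step 4: nu([1,2]) = F(2) - F(1) = 12 - 3.5 = 8.5


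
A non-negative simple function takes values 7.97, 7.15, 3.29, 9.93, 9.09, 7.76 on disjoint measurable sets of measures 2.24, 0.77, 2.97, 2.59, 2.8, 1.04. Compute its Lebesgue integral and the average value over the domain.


Step 1: Integral = sum(value_i * measure_i)
= 7.97*2.24 + 7.15*0.77 + 3.29*2.97 + 9.93*2.59 + 9.09*2.8 + 7.76*1.04
= 17.8528 + 5.5055 + 9.7713 + 25.7187 + 25.452 + 8.0704
= 92.3707
Step 2: Total measure of domain = 2.24 + 0.77 + 2.97 + 2.59 + 2.8 + 1.04 = 12.41
Step 3: Average value = 92.3707 / 12.41 = 7.443247


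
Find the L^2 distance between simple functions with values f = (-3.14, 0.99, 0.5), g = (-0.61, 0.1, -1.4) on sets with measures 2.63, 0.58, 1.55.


Step 1: Compute differences f_i - g_i:
  -3.14 - -0.61 = -2.53
  0.99 - 0.1 = 0.89
  0.5 - -1.4 = 1.9
Step 2: Compute |diff|^2 * measure for each set:
  |-2.53|^2 * 2.63 = 6.4009 * 2.63 = 16.834367
  |0.89|^2 * 0.58 = 0.7921 * 0.58 = 0.459418
  |1.9|^2 * 1.55 = 3.61 * 1.55 = 5.5955
Step 3: Sum = 22.889285
Step 4: ||f-g||_2 = (22.889285)^(1/2) = 4.784275


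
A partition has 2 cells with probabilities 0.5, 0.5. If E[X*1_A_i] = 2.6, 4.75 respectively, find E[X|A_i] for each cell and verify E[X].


For each cell A_i: E[X|A_i] = E[X*1_A_i] / P(A_i)
Step 1: E[X|A_1] = 2.6 / 0.5 = 5.2
Step 2: E[X|A_2] = 4.75 / 0.5 = 9.5
Verification: E[X] = sum E[X*1_A_i] = 2.6 + 4.75 = 7.35


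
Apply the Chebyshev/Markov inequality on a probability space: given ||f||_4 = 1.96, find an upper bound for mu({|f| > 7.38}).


Chebyshev/Markov inequality: mu(|f| > eps) <= (||f||_p / eps)^p
Step 1: ||f||_4 / eps = 1.96 / 7.38 = 0.265583
Step 2: Raise to power p = 4:
  (0.265583)^4 = 0.004975
Step 3: Therefore mu(|f| > 7.38) <= 0.004975


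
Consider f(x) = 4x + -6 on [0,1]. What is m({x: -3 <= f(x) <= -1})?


f^(-1)([-3, -1]) = {x : -3 <= 4x + -6 <= -1}
Solving: (-3 - -6)/4 <= x <= (-1 - -6)/4
= [0.75, 1.25]
Intersecting with [0,1]: [0.75, 1]
Measure = 1 - 0.75 = 0.25


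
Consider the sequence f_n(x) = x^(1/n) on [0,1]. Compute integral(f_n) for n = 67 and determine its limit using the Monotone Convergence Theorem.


At n = 67: f_67(x) = x^(1/67).
Step 1: integral(x^(1/67), 0, 1) = [x^(1/67+1) / (1/67+1)] from 0 to 1
     = 1 / (1/67 + 1) = 1 / ((67+1)/67) = 67/(67+1)
     = 67/68 = 0.985294
Step 2: As n -> infinity, f_n(x) = x^(1/n) -> 1 for x in (0,1], and f_n is increasing in n.
By MCT, lim_n integral(f_n) = integral(lim_n f_n) = integral(1, 0, 1) = 1.
Step 3: Verify convergence: 67/68 = 0.985294 -> 1


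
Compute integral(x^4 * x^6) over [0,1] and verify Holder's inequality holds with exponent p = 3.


Step 1: Exact integral of f*g = integral(x^10, 0, 1) = 1/11
     = 0.090909
Step 2: Holder bound with p=3, q=1.5:
  ||f||_p = (integral x^12 dx)^(1/3) = (1/13)^(1/3) = 0.42529
  ||g||_q = (integral x^9 dx)^(1/1.5) = (1/10)^(1/1.5) = 0.215443
Step 3: Holder bound = ||f||_p * ||g||_q = 0.42529 * 0.215443 = 0.091626
Verification: 0.090909 <= 0.091626 (Holder holds)


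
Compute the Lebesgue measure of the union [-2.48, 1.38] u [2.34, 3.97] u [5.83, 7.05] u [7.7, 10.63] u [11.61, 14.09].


For pairwise disjoint intervals, m(union) = sum of lengths.
= (1.38 - -2.48) + (3.97 - 2.34) + (7.05 - 5.83) + (10.63 - 7.7) + (14.09 - 11.61)
= 3.86 + 1.63 + 1.22 + 2.93 + 2.48
= 12.12


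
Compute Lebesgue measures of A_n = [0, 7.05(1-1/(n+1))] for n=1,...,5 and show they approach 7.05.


By continuity of measure from below: if A_n increases to A, then m(A_n) -> m(A).
Here A = [0, 7.05], so m(A) = 7.05
Step 1: a_1 = 7.05*(1 - 1/2) = 3.525, m(A_1) = 3.525
Step 2: a_2 = 7.05*(1 - 1/3) = 4.7, m(A_2) = 4.7
Step 3: a_3 = 7.05*(1 - 1/4) = 5.2875, m(A_3) = 5.2875
Step 4: a_4 = 7.05*(1 - 1/5) = 5.64, m(A_4) = 5.64
Step 5: a_5 = 7.05*(1 - 1/6) = 5.875, m(A_5) = 5.875
Limit: m(A_n) -> m([0,7.05]) = 7.05


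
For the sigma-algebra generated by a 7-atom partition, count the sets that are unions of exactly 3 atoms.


Each element of F is a union of some subset of the 7 atoms.
Elements that are unions of exactly 3 atoms correspond to 3-element subsets of the 7 atoms.
Count = C(7, 3) = 7! / (3! * 4!) = 35.


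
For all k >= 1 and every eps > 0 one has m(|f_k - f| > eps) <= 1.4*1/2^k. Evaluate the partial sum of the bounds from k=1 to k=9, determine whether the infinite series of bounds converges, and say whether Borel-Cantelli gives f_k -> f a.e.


Step 1: List the terms 1.4*1/2^k for k = 1 to 9:
  k=1: 0.7
  k=2: 0.35
  k=3: 0.175
  k=4: 0.0875
  k=5: 0.04375
  k=6: 0.021875
  k=7: 0.010937
  k=8: 0.005469
  k=9: 0.002734
Step 2: Partial sum = 0.7 + 0.35 + 0.175 + 0.0875 + 0.04375 + 0.021875 + 0.010937 + 0.005469 + 0.002734
     = 1.397266
Step 3: The full series sum_(k>=1) 1.4*1/2^k converges (geometric series with ratio 1/2 < 1; a constant multiple of a convergent series converges).
Step 4: Fix eps > 0. Since sum_k m(|f_k - f| > eps) < infinity, the Borel-Cantelli lemma gives
        m(limsup_k {|f_k - f| > eps}) = 0, i.e. for a.e. x, |f_k(x) - f(x)| <= eps for all large k.
        Applying this with eps = 1/j for j = 1, 2, ... and intersecting the countably many full-measure sets,
        for a.e. x we get limsup_k |f_k(x) - f(x)| <= 1/j for every j, hence f_k -> f almost everywhere.
Conclusion: series converges; Borel-Cantelli yields f_k -> f a.e.


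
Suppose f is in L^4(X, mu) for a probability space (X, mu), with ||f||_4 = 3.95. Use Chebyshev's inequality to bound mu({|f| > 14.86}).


Chebyshev/Markov inequality: mu(|f| > eps) <= (||f||_p / eps)^p
Step 1: ||f||_4 / eps = 3.95 / 14.86 = 0.265814
Step 2: Raise to power p = 4:
  (0.265814)^4 = 0.004992
Step 3: Therefore mu(|f| > 14.86) <= 0.004992


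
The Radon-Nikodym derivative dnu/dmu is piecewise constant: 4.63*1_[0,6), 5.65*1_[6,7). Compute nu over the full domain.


Integrate each piece of the Radon-Nikodym derivative:
Step 1: integral_0^6 4.63 dx = 4.63*(6-0) = 4.63*6 = 27.78
Step 2: integral_6^7 5.65 dx = 5.65*(7-6) = 5.65*1 = 5.65
Total: 27.78 + 5.65 = 33.43


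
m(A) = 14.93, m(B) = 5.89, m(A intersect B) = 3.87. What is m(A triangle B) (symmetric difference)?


m(A Delta B) = m(A) + m(B) - 2*m(A n B)
= 14.93 + 5.89 - 2*3.87
= 14.93 + 5.89 - 7.74
= 13.08


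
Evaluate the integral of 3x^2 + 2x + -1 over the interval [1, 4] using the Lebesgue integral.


The Lebesgue integral of a Riemann-integrable function agrees with the Riemann integral.
Antiderivative F(x) = (3/3)x^3 + (2/2)x^2 + -1x
F(4) = (3/3)*4^3 + (2/2)*4^2 + -1*4
     = (3/3)*64 + (2/2)*16 + -1*4
     = 64 + 16 + -4
     = 76
F(1) = 1
Integral = F(4) - F(1) = 76 - 1 = 75


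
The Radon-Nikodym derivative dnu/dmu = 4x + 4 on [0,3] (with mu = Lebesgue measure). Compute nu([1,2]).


nu(A) = integral_A (dnu/dmu) dmu = integral_1^2 (4x + 4) dx
Step 1: Antiderivative F(x) = (4/2)x^2 + 4x
Step 2: F(2) = (4/2)*2^2 + 4*2 = 8 + 8 = 16
Step 3: F(1) = (4/2)*1^2 + 4*1 = 2 + 4 = 6
Step 4: nu([1,2]) = F(2) - F(1) = 16 - 6 = 10


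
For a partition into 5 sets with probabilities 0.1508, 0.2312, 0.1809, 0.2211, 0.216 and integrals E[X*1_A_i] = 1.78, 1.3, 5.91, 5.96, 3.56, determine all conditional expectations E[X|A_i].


For each cell A_i: E[X|A_i] = E[X*1_A_i] / P(A_i)
Step 1: E[X|A_1] = 1.78 / 0.1508 = 11.803714
Step 2: E[X|A_2] = 1.3 / 0.2312 = 5.622837
Step 3: E[X|A_3] = 5.91 / 0.1809 = 32.669983
Step 4: E[X|A_4] = 5.96 / 0.2211 = 26.956128
Step 5: E[X|A_5] = 3.56 / 0.216 = 16.481481
Verification: E[X] = sum E[X*1_A_i] = 1.78 + 1.3 + 5.91 + 5.96 + 3.56 = 18.51


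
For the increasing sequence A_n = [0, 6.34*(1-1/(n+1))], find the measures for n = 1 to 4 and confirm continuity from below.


By continuity of measure from below: if A_n increases to A, then m(A_n) -> m(A).
Here A = [0, 6.34], so m(A) = 6.34
Step 1: a_1 = 6.34*(1 - 1/2) = 3.17, m(A_1) = 3.17
Step 2: a_2 = 6.34*(1 - 1/3) = 4.2267, m(A_2) = 4.2267
Step 3: a_3 = 6.34*(1 - 1/4) = 4.755, m(A_3) = 4.755
Step 4: a_4 = 6.34*(1 - 1/5) = 5.072, m(A_4) = 5.072
Limit: m(A_n) -> m([0,6.34]) = 6.34


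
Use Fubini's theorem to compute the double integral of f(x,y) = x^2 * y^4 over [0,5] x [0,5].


By Fubini's theorem, the double integral factors as a product of single integrals:
Step 1: integral_0^5 x^2 dx = [x^3/3] from 0 to 5
     = 5^3/3 = 41.666667
Step 2: integral_0^5 y^4 dy = [y^5/5] from 0 to 5
     = 5^5/5 = 625
Step 3: Double integral = 41.666667 * 625 = 26041.666667


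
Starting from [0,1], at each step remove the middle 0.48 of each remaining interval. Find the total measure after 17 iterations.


Step 1: At each step, fraction remaining = 1 - 0.48 = 0.52
Step 2: After 17 steps, measure = (0.52)^17
Result = 1.486130e-05


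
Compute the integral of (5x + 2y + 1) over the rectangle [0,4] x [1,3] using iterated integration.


By Fubini, integrate in x first, then y.
Step 1: Fix y, integrate over x in [0,4]:
  integral(5x + 2y + 1, x=0..4)
  = 5*(4^2 - 0^2)/2 + (2y + 1)*(4 - 0)
  = 40 + (2y + 1)*4
  = 40 + 8y + 4
  = 44 + 8y
Step 2: Integrate over y in [1,3]:
  integral(44 + 8y, y=1..3)
  = 44*2 + 8*(3^2 - 1^2)/2
  = 88 + 32
  = 120


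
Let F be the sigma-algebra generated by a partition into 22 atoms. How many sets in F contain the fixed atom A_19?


Each element of F is a union of some subset S of the 22 atoms.
The element contains A_19 iff A_19 is in S.
So we count subsets S of {A_1,...,A_22} with A_19 in S: choose freely among the other 21 atoms.
Count = 2^(22-1) = 2^21 = 2097152.


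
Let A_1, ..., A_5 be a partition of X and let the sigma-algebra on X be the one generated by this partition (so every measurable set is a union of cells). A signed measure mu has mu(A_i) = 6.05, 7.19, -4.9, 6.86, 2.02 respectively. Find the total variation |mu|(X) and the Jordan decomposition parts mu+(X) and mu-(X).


Step 1: Every measurable set is a union of atoms (the cells / points), so a Hahn decomposition is
  obtained by grouping atoms by sign: P = union of atoms with mu > 0, N = union of the remaining atoms.
  Atoms in P (indices): 1, 2, 4, 5;  atoms in N (indices): 3
  Positive values: 6.05, 7.19, 6.86, 2.02
  Negative values: -4.9
Step 2: mu+(X) = mu(P) = sum of positive atom values = 22.12
Step 3: mu-(X) = -mu(N) = sum of |negative atom values| = 4.9
Step 4: |mu|(X) = mu+(X) + mu-(X) = 22.12 + 4.9 = 27.02


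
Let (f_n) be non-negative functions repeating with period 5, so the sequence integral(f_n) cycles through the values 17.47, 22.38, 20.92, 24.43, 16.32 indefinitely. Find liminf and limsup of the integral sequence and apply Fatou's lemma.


The sequence (integral(f_n)) is periodic with period 5, repeating the values 17.47, 22.38, 20.92, 24.43, 16.32 indefinitely.
Step 1: For a periodic sequence, every tail (a_m, a_(m+1), ...) contains all 5 period values infinitely often.
Step 2: Hence inf of every tail = min of the period values = min(17.47, 22.38, 20.92, 24.43, 16.32) = 16.32.
        liminf_n integral(f_n) = sup over m of (inf of tail from m) = 16.32.
Step 3: Similarly sup of every tail = max of the period values = 24.43.
        limsup_n integral(f_n) = 24.43.
Step 4: Fatou's lemma: integral(liminf_n f_n) <= liminf_n integral(f_n) = 16.32.
        So the integral of the pointwise liminf is at most 16.32.


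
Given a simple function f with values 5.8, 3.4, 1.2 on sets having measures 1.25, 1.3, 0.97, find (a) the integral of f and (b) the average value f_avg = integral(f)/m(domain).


Step 1: Integral = sum(value_i * measure_i)
= 5.8*1.25 + 3.4*1.3 + 1.2*0.97
= 7.25 + 4.42 + 1.164
= 12.834
Step 2: Total measure of domain = 1.25 + 1.3 + 0.97 = 3.52
Step 3: Average value = 12.834 / 3.52 = 3.646023


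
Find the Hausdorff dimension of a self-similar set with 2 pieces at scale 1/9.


For a self-similar set with N copies scaled by 1/r:
dim_H = log(N)/log(r) = log(2)/log(9)
= 0.693147/2.197225
= 0.315465


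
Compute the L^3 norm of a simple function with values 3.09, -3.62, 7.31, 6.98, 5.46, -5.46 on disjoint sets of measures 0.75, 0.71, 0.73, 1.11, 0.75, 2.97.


Step 1: Compute |f_i|^3 for each value:
  |3.09|^3 = 29.503629
  |-3.62|^3 = 47.437928
  |7.31|^3 = 390.617891
  |6.98|^3 = 340.068392
  |5.46|^3 = 162.771336
  |-5.46|^3 = 162.771336
Step 2: Multiply by measures and sum:
  29.503629 * 0.75 = 22.127722
  47.437928 * 0.71 = 33.680929
  390.617891 * 0.73 = 285.15106
  340.068392 * 1.11 = 377.475915
  162.771336 * 0.75 = 122.078502
  162.771336 * 2.97 = 483.430868
Sum = 22.127722 + 33.680929 + 285.15106 + 377.475915 + 122.078502 + 483.430868 = 1323.944996
Step 3: Take the p-th root:
||f||_3 = (1323.944996)^(1/3) = 10.98053


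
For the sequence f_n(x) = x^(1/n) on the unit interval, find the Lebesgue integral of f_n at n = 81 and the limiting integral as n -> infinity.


At n = 81: f_81(x) = x^(1/81).
Step 1: integral(x^(1/81), 0, 1) = [x^(1/81+1) / (1/81+1)] from 0 to 1
     = 1 / (1/81 + 1) = 1 / ((81+1)/81) = 81/(81+1)
     = 81/82 = 0.987805
Step 2: As n -> infinity, f_n(x) = x^(1/n) -> 1 for x in (0,1], and f_n is increasing in n.
By MCT, lim_n integral(f_n) = integral(lim_n f_n) = integral(1, 0, 1) = 1.
Step 3: Verify convergence: 81/82 = 0.987805 -> 1


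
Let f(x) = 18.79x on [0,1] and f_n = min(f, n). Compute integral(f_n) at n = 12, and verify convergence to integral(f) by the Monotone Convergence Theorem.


f(x) = 18.79x on [0,1]; f_n(x) = min(18.79x, n). At n = 12:
Step 1: f(x) reaches 12 at x = 12/18.79 = 0.638638
Step 2: integral(f_12) = integral(18.79x, 0, 0.638638) + integral(12, 0.638638, 1)
       = 18.79*0.638638^2/2 + 12*(1 - 0.638638)
       = 3.831825 + 4.336349
       = 8.168175
Step 3: As n -> infinity, f_n increases to f, so by MCT integral(f_n) -> integral(f) = 18.79/2 = 9.395.
Convergence: integral(f_12) = 8.168175 -> 9.395 as n -> infinity


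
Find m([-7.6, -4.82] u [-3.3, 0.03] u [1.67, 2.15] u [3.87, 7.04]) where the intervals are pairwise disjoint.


For pairwise disjoint intervals, m(union) = sum of lengths.
= (-4.82 - -7.6) + (0.03 - -3.3) + (2.15 - 1.67) + (7.04 - 3.87)
= 2.78 + 3.33 + 0.48 + 3.17
= 9.76


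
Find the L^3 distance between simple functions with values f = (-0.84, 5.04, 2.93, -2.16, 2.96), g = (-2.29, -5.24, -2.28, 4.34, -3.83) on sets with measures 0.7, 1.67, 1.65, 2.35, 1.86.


Step 1: Compute differences f_i - g_i:
  -0.84 - -2.29 = 1.45
  5.04 - -5.24 = 10.28
  2.93 - -2.28 = 5.21
  -2.16 - 4.34 = -6.5
  2.96 - -3.83 = 6.79
Step 2: Compute |diff|^3 * measure for each set:
  |1.45|^3 * 0.7 = 3.048625 * 0.7 = 2.134038
  |10.28|^3 * 1.67 = 1086.373952 * 1.67 = 1814.2445
  |5.21|^3 * 1.65 = 141.420761 * 1.65 = 233.344256
  |-6.5|^3 * 2.35 = 274.625 * 2.35 = 645.36875
  |6.79|^3 * 1.86 = 313.046839 * 1.86 = 582.267121
Step 3: Sum = 3277.358664
Step 4: ||f-g||_3 = (3277.358664)^(1/3) = 14.853928


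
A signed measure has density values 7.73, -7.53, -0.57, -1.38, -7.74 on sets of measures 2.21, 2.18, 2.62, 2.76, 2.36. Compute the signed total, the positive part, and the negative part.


Step 1: Compute signed measure on each set:
  Set 1: 7.73 * 2.21 = 17.0833
  Set 2: -7.53 * 2.18 = -16.4154
  Set 3: -0.57 * 2.62 = -1.4934
  Set 4: -1.38 * 2.76 = -3.8088
  Set 5: -7.74 * 2.36 = -18.2664
Step 2: Total signed measure = (17.0833) + (-16.4154) + (-1.4934) + (-3.8088) + (-18.2664)
     = -22.9007
Step 3: Positive part mu+(X) = sum of positive contributions = 17.0833
Step 4: Negative part mu-(X) = |sum of negative contributions| = 39.984


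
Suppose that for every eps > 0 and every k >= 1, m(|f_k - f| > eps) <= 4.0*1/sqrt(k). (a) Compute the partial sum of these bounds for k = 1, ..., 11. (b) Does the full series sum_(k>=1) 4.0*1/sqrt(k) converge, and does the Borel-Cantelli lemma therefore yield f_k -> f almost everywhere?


Step 1: List the terms 4.0*1/sqrt(k) for k = 1 to 11:
  k=1: 4
  k=2: 2.828427
  k=3: 2.309401
  k=4: 2
  k=5: 1.788854
  k=6: 1.632993
  k=7: 1.511858
  k=8: 1.414214
  k=9: 1.333333
  k=10: 1.264911
  k=11: 1.206045
Step 2: Partial sum = 4 + 2.828427 + 2.309401 + 2 + 1.788854 + 1.632993 + 1.511858 + 1.414214 + 1.333333 + 1.264911 + 1.206045
     = 21.290037
Step 3: The full series sum_(k>=1) 4.0*1/sqrt(k) diverges (p-series with p = 1/2 <= 1; a nonzero constant multiple of a divergent series diverges).
Step 4: The (first) Borel-Cantelli lemma requires a summable sequence of measures, so it does not apply here;
        from this bound alone no conclusion about a.e. convergence can be drawn (convergence in measure still
        gives an a.e.-convergent subsequence, but not a.e. convergence of the whole sequence).
Conclusion: series diverges; Borel-Cantelli is inconclusive about a.e. convergence of f_k.


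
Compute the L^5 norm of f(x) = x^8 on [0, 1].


Step 1: ||f||_5 = (integral_0^1 |x^8|^5 dx)^(1/5)
     = (integral_0^1 x^40 dx)^(1/5)
Step 2: integral_0^1 x^40 dx = [x^41/(41)] from 0 to 1 = 1^41/41
     = 1/41 = 0.02439
Step 3: ||f||_5 = (0.02439)^(1/5) = 0.475821


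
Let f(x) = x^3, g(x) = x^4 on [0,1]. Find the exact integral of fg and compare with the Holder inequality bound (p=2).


Step 1: Exact integral of f*g = integral(x^7, 0, 1) = 1/8
     = 0.125
Step 2: Holder bound with p=2, q=2:
  ||f||_p = (integral x^6 dx)^(1/2) = (1/7)^(1/2) = 0.377964
  ||g||_q = (integral x^8 dx)^(1/2) = (1/9)^(1/2) = 0.333333
Step 3: Holder bound = ||f||_p * ||g||_q = 0.377964 * 0.333333 = 0.125988
Verification: 0.125 <= 0.125988 (Holder holds)


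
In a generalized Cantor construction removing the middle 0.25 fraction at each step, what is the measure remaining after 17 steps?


Step 1: At each step, fraction remaining = 1 - 0.25 = 0.75
Step 2: After 17 steps, measure = (0.75)^17
Result = 0.007517


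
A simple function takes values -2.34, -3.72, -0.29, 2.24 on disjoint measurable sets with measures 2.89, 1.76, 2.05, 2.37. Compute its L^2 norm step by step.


Step 1: Compute |f_i|^2 for each value:
  |-2.34|^2 = 5.4756
  |-3.72|^2 = 13.8384
  |-0.29|^2 = 0.0841
  |2.24|^2 = 5.0176
Step 2: Multiply by measures and sum:
  5.4756 * 2.89 = 15.824484
  13.8384 * 1.76 = 24.355584
  0.0841 * 2.05 = 0.172405
  5.0176 * 2.37 = 11.891712
Sum = 15.824484 + 24.355584 + 0.172405 + 11.891712 = 52.244185
Step 3: Take the p-th root:
||f||_2 = (52.244185)^(1/2) = 7.228014


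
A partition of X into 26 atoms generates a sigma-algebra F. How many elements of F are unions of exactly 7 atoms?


Each element of F is a union of some subset of the 26 atoms.
Elements that are unions of exactly 7 atoms correspond to 7-element subsets of the 26 atoms.
Count = C(26, 7) = 26! / (7! * 19!) = 657800.


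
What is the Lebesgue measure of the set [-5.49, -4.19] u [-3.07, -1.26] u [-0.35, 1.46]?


For pairwise disjoint intervals, m(union) = sum of lengths.
= (-4.19 - -5.49) + (-1.26 - -3.07) + (1.46 - -0.35)
= 1.3 + 1.81 + 1.81
= 4.92


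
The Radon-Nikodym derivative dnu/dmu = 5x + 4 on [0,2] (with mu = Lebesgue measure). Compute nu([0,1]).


nu(A) = integral_A (dnu/dmu) dmu = integral_0^1 (5x + 4) dx
Step 1: Antiderivative F(x) = (5/2)x^2 + 4x
Step 2: F(1) = (5/2)*1^2 + 4*1 = 2.5 + 4 = 6.5
Step 3: F(0) = (5/2)*0^2 + 4*0 = 0.0 + 0 = 0.0
Step 4: nu([0,1]) = F(1) - F(0) = 6.5 - 0.0 = 6.5


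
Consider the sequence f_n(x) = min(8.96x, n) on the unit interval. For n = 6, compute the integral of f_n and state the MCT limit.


f(x) = 8.96x on [0,1]; f_n(x) = min(8.96x, n). At n = 6:
Step 1: f(x) reaches 6 at x = 6/8.96 = 0.669643
Step 2: integral(f_6) = integral(8.96x, 0, 0.669643) + integral(6, 0.669643, 1)
       = 8.96*0.669643^2/2 + 6*(1 - 0.669643)
       = 2.008929 + 1.982143
       = 3.991071
Step 3: As n -> infinity, f_n increases to f, so by MCT integral(f_n) -> integral(f) = 8.96/2 = 4.48.
Convergence: integral(f_6) = 3.991071 -> 4.48 as n -> infinity


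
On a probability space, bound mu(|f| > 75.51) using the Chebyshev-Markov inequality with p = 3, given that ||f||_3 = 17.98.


Chebyshev/Markov inequality: mu(|f| > eps) <= (||f||_p / eps)^p
Step 1: ||f||_3 / eps = 17.98 / 75.51 = 0.238114
Step 2: Raise to power p = 3:
  (0.238114)^3 = 0.013501
Step 3: Therefore mu(|f| > 75.51) <= 0.013501


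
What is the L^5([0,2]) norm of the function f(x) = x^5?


Step 1: ||f||_5 = (integral_0^2 |x^5|^5 dx)^(1/5)
     = (integral_0^2 x^25 dx)^(1/5)
Step 2: integral_0^2 x^25 dx = [x^26/(26)] from 0 to 2 = 2^26/26
     = 67108864/26 = 2.581110e+06
Step 3: ||f||_5 = (2.581110e+06)^(1/5) = 19.158491


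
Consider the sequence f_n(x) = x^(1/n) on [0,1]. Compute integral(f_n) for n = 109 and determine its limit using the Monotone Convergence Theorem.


At n = 109: f_109(x) = x^(1/109).
Step 1: integral(x^(1/109), 0, 1) = [x^(1/109+1) / (1/109+1)] from 0 to 1
     = 1 / (1/109 + 1) = 1 / ((109+1)/109) = 109/(109+1)
     = 109/110 = 0.990909
Step 2: As n -> infinity, f_n(x) = x^(1/n) -> 1 for x in (0,1], and f_n is increasing in n.
By MCT, lim_n integral(f_n) = integral(lim_n f_n) = integral(1, 0, 1) = 1.
Step 3: Verify convergence: 109/110 = 0.990909 -> 1


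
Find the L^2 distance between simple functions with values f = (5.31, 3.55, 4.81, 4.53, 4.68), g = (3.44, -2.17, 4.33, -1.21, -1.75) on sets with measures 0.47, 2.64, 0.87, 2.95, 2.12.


Step 1: Compute differences f_i - g_i:
  5.31 - 3.44 = 1.87
  3.55 - -2.17 = 5.72
  4.81 - 4.33 = 0.48
  4.53 - -1.21 = 5.74
  4.68 - -1.75 = 6.43
Step 2: Compute |diff|^2 * measure for each set:
  |1.87|^2 * 0.47 = 3.4969 * 0.47 = 1.643543
  |5.72|^2 * 2.64 = 32.7184 * 2.64 = 86.376576
  |0.48|^2 * 0.87 = 0.2304 * 0.87 = 0.200448
  |5.74|^2 * 2.95 = 32.9476 * 2.95 = 97.19542
  |6.43|^2 * 2.12 = 41.3449 * 2.12 = 87.651188
Step 3: Sum = 273.067175
Step 4: ||f-g||_2 = (273.067175)^(1/2) = 16.524744


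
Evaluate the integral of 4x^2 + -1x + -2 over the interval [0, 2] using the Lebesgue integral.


The Lebesgue integral of a Riemann-integrable function agrees with the Riemann integral.
Antiderivative F(x) = (4/3)x^3 + (-1/2)x^2 + -2x
F(2) = (4/3)*2^3 + (-1/2)*2^2 + -2*2
     = (4/3)*8 + (-1/2)*4 + -2*2
     = 10.666667 + -2 + -4
     = 4.666667
F(0) = 0.0
Integral = F(2) - F(0) = 4.666667 - 0.0 = 4.666667
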